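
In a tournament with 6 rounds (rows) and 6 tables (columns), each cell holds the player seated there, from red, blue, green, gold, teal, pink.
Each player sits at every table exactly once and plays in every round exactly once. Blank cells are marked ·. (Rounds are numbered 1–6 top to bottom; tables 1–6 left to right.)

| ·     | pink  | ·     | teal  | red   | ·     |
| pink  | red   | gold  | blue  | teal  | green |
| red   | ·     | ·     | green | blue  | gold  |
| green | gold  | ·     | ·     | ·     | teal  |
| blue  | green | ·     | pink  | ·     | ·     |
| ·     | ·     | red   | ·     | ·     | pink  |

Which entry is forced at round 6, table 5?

green

Round 1, table 1: round 1 has {red, teal, pink} and table 1 has {red, blue, green, pink}, leaving only gold.
Round 1, table 6: round 1 has {red, gold, teal, pink} and table 6 has {green, gold, teal, pink}, leaving only blue.
Round 1, table 3: round 1 has {red, blue, gold, teal, pink} and table 3 has {red, gold}, leaving only green.
Round 3, table 2: round 3 has {red, blue, green, gold} and table 2 has {red, green, gold, pink}, leaving only teal.
Round 3, table 3: round 3 has {red, blue, green, gold, teal} and table 3 has {red, green, gold}, leaving only pink.
Round 4, table 3: round 4 has {green, gold, teal} and table 3 has {red, green, gold, pink}, leaving only blue.
Round 4, table 4: round 4 has {blue, green, gold, teal} and table 4 has {blue, green, teal, pink}, leaving only red.
Round 4, table 5: round 4 has {red, blue, green, gold, teal} and table 5 has {red, blue, teal}, leaving only pink.
Round 5, table 3: round 5 has {blue, green, pink} and table 3 has {red, blue, green, gold, pink}, leaving only teal.
Round 5, table 5: round 5 has {blue, green, teal, pink} and table 5 has {red, blue, teal, pink}, leaving only gold.
Round 6 already has {red, pink} and table 5 already has {red, blue, gold, teal, pink}, so round 6, table 5 must be green.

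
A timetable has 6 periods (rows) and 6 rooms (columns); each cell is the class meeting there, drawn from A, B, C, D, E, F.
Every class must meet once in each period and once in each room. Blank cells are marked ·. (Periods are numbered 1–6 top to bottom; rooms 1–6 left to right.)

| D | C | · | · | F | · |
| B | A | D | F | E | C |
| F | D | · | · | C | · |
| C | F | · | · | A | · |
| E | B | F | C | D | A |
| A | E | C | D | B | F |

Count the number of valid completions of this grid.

4

Period 1, room 3: eliminating its period and room leaves {A, B, E}.
Period 1, room 4: eliminating its period and room leaves {A, B, E}.
Period 1, room 6: eliminating its period and room leaves {B, E}.
Period 3, room 3: eliminating its period and room leaves {A, B, E}.
Period 3, room 4: eliminating its period and room leaves {A, B, E}.
Period 3, room 6: eliminating its period and room leaves {B, E}.
Period 4, room 3: eliminating its period and room leaves {B, E}.
Period 4, room 4: eliminating its period and room leaves {B, E}.
Period 4, room 6: eliminating its period and room leaves {B, D, E}.
Enumerating the assignments across these blanks that avoid any period or room repeat gives 4 completions.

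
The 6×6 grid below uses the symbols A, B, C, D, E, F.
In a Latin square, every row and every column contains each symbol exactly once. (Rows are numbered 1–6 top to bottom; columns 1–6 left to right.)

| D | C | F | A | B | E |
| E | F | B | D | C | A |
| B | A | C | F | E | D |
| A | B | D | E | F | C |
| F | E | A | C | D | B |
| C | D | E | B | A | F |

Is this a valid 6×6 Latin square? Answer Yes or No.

Yes

Each row is a permutation of the 6 symbols, and so is each column.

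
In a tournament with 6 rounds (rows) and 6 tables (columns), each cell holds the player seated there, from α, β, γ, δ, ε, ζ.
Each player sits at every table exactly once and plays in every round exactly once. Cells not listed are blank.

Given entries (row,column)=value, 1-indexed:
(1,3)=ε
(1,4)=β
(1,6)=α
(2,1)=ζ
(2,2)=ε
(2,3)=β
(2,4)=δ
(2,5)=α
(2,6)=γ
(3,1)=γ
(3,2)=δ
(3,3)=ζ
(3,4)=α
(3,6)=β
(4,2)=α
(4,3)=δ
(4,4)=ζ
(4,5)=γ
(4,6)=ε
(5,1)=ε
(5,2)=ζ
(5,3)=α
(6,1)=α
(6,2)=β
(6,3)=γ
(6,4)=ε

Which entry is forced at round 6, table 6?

ζ

Round 1, table 1: round 1 has {α, β, ε} and table 1 has {α, γ, ε, ζ}, leaving only δ.
Round 1, table 2: round 1 has {α, β, δ, ε} and table 2 has {α, β, δ, ε, ζ}, leaving only γ.
Round 1, table 5: round 1 has {α, β, γ, δ, ε} and table 5 has {α, γ}, leaving only ζ.
Round 3, table 5: round 3 has {α, β, γ, δ, ζ} and table 5 has {α, γ, ζ}, leaving only ε.
Round 4, table 1: round 4 has {α, γ, δ, ε, ζ} and table 1 has {α, γ, δ, ε, ζ}, leaving only β.
Round 5, table 4: round 5 has {α, ε, ζ} and table 4 has {α, β, δ, ε, ζ}, leaving only γ.
Round 5, table 6: round 5 has {α, γ, ε, ζ} and table 6 has {α, β, γ, ε}, leaving only δ.
Round 6 already has {α, β, γ, ε} and table 6 already has {α, β, γ, δ, ε}, so round 6, table 6 must be ζ.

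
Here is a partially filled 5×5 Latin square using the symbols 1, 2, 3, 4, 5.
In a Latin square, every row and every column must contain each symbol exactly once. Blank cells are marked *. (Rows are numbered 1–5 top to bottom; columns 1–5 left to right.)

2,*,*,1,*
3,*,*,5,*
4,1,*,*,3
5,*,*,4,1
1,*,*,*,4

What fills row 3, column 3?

Row 1, column 5: row 1 has {1, 2} and column 5 has {1, 3, 4}, leaving only 5.
Row 2, column 5: row 2 has {3, 5} and column 5 has {1, 3, 4, 5}, leaving only 2.
Row 2, column 2: row 2 has {2, 3, 5} and column 2 has {1}, leaving only 4.
Row 1, column 2: row 1 has {1, 2, 5} and column 2 has {1, 4}, leaving only 3.
Row 1, column 3: row 1 has {1, 2, 3, 5} and column 3 has {}, leaving only 4.
Row 2, column 3: row 2 has {2, 3, 4, 5} and column 3 has {4}, leaving only 1.
Row 3, column 4: row 3 has {1, 3, 4} and column 4 has {1, 4, 5}, leaving only 2.
Row 3 already has {1, 2, 3, 4} and column 3 already has {1, 4}, so row 3, column 3 must be 5.

5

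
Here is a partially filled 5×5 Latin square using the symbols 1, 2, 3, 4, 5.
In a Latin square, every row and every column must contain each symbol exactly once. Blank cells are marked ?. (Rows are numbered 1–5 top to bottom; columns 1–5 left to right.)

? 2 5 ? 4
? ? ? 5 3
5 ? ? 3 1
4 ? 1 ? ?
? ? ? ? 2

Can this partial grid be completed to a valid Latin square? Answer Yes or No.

Yes

No row or column among the givens repeats a symbol, and propagating forced cells runs into no contradiction.
One valid completion exists (for instance, 3 2 5 1 4 / 2 1 4 5 3 / 5 4 2 3 1 / 4 3 1 2 5 / 1 5 3 4 2).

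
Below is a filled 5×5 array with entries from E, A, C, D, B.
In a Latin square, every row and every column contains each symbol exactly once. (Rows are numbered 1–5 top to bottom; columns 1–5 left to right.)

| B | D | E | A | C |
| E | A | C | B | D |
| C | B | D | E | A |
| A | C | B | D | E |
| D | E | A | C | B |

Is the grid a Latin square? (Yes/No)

Each row is a permutation of the 5 symbols, and so is each column.

Yes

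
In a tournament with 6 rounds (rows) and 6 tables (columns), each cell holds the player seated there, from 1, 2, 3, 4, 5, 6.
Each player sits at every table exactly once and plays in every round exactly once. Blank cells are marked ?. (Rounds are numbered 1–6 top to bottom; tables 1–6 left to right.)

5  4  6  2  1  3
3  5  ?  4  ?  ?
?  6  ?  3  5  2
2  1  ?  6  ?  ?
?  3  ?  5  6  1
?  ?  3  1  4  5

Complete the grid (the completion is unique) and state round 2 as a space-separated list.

Round 2, table 5: round 2 has {3, 4, 5} and table 5 has {1, 4, 5, 6}, leaving only 2.
Round 2, table 3: round 2 has {2, 3, 4, 5} and table 3 has {3, 6}, leaving only 1.
Round 2, table 6: round 2 has {1, 2, 3, 4, 5} and table 6 has {1, 2, 3, 5}, leaving only 6.
So round 2 reads: 3 5 1 4 2 6.

3 5 1 4 2 6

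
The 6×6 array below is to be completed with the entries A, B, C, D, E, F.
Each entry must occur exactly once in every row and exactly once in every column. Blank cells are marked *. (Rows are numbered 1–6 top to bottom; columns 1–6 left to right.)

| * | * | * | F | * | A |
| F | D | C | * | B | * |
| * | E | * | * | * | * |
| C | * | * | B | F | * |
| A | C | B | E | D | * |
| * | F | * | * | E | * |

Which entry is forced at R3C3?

Row 1, column 2: row 1 has {A, F} and column 2 has {C, D, E, F}, leaving only B.
Row 1, column 5: row 1 has {A, B, F} and column 5 has {B, D, E, F}, leaving only C.
Row 2, column 4: row 2 has {B, C, D, F} and column 4 has {B, E, F}, leaving only A.
Row 2, column 6: row 2 has {A, B, C, D, F} and column 6 has {A}, leaving only E.
Row 3, column 5: row 3 has {E} and column 5 has {B, C, D, E, F}, leaving only A.
Row 4, column 2: row 4 has {B, C, F} and column 2 has {B, C, D, E, F}, leaving only A.
Row 4, column 6: row 4 has {A, B, C, F} and column 6 has {A, E}, leaving only D.
Row 4, column 3: row 4 has {A, B, C, D, F} and column 3 has {B, C}, leaving only E.
Row 1, column 3: row 1 has {A, B, C, F} and column 3 has {B, C, E}, leaving only D.
Row 3 already has {A, E} and column 3 already has {B, C, D, E}, so row 3, column 3 must be F.

F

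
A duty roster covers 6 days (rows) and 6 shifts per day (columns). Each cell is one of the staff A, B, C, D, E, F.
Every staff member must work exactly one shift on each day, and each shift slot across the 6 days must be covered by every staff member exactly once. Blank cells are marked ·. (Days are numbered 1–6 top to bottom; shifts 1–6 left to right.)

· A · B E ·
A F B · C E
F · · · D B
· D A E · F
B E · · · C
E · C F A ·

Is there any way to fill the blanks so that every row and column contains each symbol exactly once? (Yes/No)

Day 1, shift 6: day 1 has {A, B, E} and shift 6 has {B, C, E, F}, so it must be D.
Now day 6, shift 6: day 6 together with shift 6 already contain {A, B, C, D, E, F} — every symbol — so nothing can go there. The grid has no valid completion.

No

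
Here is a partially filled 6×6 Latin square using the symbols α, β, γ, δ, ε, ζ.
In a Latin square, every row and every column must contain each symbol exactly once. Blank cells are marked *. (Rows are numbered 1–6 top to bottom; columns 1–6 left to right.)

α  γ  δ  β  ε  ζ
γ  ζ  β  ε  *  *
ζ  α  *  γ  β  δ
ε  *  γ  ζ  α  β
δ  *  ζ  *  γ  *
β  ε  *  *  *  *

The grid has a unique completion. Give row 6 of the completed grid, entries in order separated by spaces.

Row 6, column 3: row 6 has {β, ε} and column 3 has {β, γ, δ, ζ}, leaving only α.
Row 6, column 4: row 6 has {α, β, ε} and column 4 has {β, γ, ε, ζ}, leaving only δ.
Row 6, column 5: row 6 has {α, β, δ, ε} and column 5 has {α, β, γ, ε}, leaving only ζ.
Row 6, column 6: row 6 has {α, β, δ, ε, ζ} and column 6 has {β, δ, ζ}, leaving only γ.
So row 6 reads: β ε α δ ζ γ.

β ε α δ ζ γ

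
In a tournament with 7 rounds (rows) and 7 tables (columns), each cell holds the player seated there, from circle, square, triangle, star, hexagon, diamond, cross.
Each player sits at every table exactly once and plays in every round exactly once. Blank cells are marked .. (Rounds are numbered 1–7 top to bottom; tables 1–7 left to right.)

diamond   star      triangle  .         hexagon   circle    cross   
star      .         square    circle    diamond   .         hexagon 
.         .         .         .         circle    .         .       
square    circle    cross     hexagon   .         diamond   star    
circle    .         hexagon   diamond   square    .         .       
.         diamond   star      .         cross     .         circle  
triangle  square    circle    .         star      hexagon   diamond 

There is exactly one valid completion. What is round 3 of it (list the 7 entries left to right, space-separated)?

cross hexagon diamond star circle triangle square

Round 3, table 3: round 3 has {circle} and table 3 has {circle, square, triangle, star, hexagon, cross}, leaving only diamond.
Round 1, table 4: round 1 has {circle, triangle, star, hexagon, diamond, cross} and table 4 has {circle, hexagon, diamond}, leaving only square.
Round 4, table 5: round 4 has {circle, square, star, hexagon, diamond, cross} and table 5 has {circle, square, star, hexagon, diamond, cross}, leaving only triangle.
Round 5, table 7: round 5 has {circle, square, hexagon, diamond} and table 7 has {circle, star, hexagon, diamond, cross}, leaving only triangle.
Round 3, table 7: round 3 has {circle, diamond} and table 7 has {circle, triangle, star, hexagon, diamond, cross}, leaving only square.
Round 5, table 2: round 5 has {circle, square, triangle, hexagon, diamond} and table 2 has {circle, square, star, diamond}, leaving only cross.
Round 2, table 2: round 2 has {circle, square, star, hexagon, diamond} and table 2 has {circle, square, star, diamond, cross}, leaving only triangle.
Round 3, table 2: round 3 has {circle, square, diamond} and table 2 has {circle, square, triangle, star, diamond, cross}, leaving only hexagon.
Round 3, table 1: round 3 has {circle, square, hexagon, diamond} and table 1 has {circle, square, triangle, star, diamond}, leaving only cross.
Round 2, table 6: round 2 has {circle, square, triangle, star, hexagon, diamond} and table 6 has {circle, hexagon, diamond}, leaving only cross.
Round 5, table 6: round 5 has {circle, square, triangle, hexagon, diamond, cross} and table 6 has {circle, hexagon, diamond, cross}, leaving only star.
Round 3, table 6: round 3 has {circle, square, hexagon, diamond, cross} and table 6 has {circle, star, hexagon, diamond, cross}, leaving only triangle.
Round 3, table 4: round 3 has {circle, square, triangle, hexagon, diamond, cross} and table 4 has {circle, square, hexagon, diamond}, leaving only star.
So round 3 reads: cross hexagon diamond star circle triangle square.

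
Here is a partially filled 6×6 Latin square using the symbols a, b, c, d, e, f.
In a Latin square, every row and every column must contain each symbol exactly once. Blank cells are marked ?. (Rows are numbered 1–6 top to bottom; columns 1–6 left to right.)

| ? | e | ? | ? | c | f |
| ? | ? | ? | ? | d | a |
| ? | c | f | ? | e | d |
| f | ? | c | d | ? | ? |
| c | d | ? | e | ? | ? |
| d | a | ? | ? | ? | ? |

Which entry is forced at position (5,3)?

Row 4, column 2: row 4 has {c, d, f} and column 2 has {a, c, d, e}, leaving only b.
Row 2, column 2: row 2 has {a, d} and column 2 has {a, b, c, d, e}, leaving only f.
Row 4, column 5: row 4 has {b, c, d, f} and column 5 has {c, d, e}, leaving only a.
Row 4, column 6: row 4 has {a, b, c, d, f} and column 6 has {a, d, f}, leaving only e.
Row 5, column 6: row 5 has {c, d, e} and column 6 has {a, d, e, f}, leaving only b.
Row 5 already has {b, c, d, e} and column 3 already has {c, f}, so row 5, column 3 must be a.

a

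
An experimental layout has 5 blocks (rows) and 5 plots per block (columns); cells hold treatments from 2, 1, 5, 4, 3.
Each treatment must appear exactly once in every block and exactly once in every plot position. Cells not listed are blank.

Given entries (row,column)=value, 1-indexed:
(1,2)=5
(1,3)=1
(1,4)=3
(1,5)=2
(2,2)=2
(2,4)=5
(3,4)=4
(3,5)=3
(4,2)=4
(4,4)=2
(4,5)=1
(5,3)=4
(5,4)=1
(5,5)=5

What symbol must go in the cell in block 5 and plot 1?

Block 1, plot 1: block 1 has {2, 1, 5, 3} and plot 1 has {}, leaving only 4.
Block 2, plot 3: block 2 has {2, 5} and plot 3 has {1, 4}, leaving only 3.
Block 2, plot 1: block 2 has {2, 5, 3} and plot 1 has {4}, leaving only 1.
Block 2, plot 5: block 2 has {2, 1, 5, 3} and plot 5 has {2, 1, 5, 3}, leaving only 4.
Block 3, plot 2: block 3 has {4, 3} and plot 2 has {2, 5, 4}, leaving only 1.
Block 4, plot 3: block 4 has {2, 1, 4} and plot 3 has {1, 4, 3}, leaving only 5.
Block 3, plot 3: block 3 has {1, 4, 3} and plot 3 has {1, 5, 4, 3}, leaving only 2.
Block 3, plot 1: block 3 has {2, 1, 4, 3} and plot 1 has {1, 4}, leaving only 5.
Block 4, plot 1: block 4 has {2, 1, 5, 4} and plot 1 has {1, 5, 4}, leaving only 3.
Block 5 already has {1, 5, 4} and plot 1 already has {1, 5, 4, 3}, so block 5, plot 1 must be 2.

2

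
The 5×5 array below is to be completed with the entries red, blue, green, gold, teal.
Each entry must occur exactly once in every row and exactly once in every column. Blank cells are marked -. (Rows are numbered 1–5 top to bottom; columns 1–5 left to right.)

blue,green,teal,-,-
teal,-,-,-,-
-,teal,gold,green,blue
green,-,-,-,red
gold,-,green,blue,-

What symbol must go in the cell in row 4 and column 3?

Row 4 already has {red, green} and column 3 already has {green, gold, teal}, so row 4, column 3 must be blue.

blue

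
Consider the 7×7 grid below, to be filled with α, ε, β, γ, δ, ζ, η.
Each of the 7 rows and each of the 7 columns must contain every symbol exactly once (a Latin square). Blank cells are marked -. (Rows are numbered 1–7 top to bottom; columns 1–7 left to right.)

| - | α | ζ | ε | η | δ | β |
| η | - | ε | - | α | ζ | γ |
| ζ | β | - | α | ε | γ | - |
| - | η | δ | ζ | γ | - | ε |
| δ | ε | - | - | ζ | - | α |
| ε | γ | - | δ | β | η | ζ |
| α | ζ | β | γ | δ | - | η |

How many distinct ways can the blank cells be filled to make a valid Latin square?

1

Row 1, column 1: eliminating its row and column leaves {γ}.
Row 2, column 2: eliminating its row and column leaves {δ}.
Row 2, column 4: eliminating its row and column leaves {β}.
Row 3, column 3: eliminating its row and column leaves {η}.
Row 3, column 7: eliminating its row and column leaves {δ}.
Row 4, column 1: eliminating its row and column leaves {β}.
Row 4, column 6: eliminating its row and column leaves {α, β}.
Row 5, column 3: eliminating its row and column leaves {γ, η}.
Row 5, column 4: eliminating its row and column leaves {β, η}.
Row 5, column 6: eliminating its row and column leaves {β}.
Row 6, column 3: eliminating its row and column leaves {α}.
Row 7, column 6: eliminating its row and column leaves {ε}.
Only one assignment across all blanks avoids any row or column repeat, giving 1 completion.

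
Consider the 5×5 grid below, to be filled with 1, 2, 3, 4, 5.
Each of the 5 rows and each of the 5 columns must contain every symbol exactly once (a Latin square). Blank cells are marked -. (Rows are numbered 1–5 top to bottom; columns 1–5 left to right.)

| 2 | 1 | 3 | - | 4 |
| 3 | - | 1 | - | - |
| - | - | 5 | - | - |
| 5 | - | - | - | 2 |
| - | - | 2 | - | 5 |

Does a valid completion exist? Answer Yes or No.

No

Row 2, column 5: row 2 together with column 5 already contain {1, 2, 3, 4, 5} — every symbol — so nothing can go there. The grid has no valid completion.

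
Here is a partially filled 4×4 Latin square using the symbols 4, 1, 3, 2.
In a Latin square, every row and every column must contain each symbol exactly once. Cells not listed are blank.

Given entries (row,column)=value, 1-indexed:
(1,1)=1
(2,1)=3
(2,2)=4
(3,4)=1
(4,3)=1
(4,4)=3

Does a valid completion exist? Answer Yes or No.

No

Row 2, column 3: row 2 has {4, 3} and column 3 has {1}, so it must be 2.
Now row 2, column 4: row 2 together with column 4 already contain {4, 1, 3, 2} — every symbol — so nothing can go there. The grid has no valid completion.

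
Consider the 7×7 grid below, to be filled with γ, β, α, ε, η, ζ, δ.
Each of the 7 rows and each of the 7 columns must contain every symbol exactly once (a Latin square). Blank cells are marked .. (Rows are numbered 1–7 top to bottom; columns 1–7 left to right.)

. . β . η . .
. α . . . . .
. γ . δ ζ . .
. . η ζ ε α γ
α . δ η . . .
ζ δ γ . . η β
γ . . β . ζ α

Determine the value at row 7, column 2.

η

Row 4, column 2: row 4 has {γ, α, ε, η, ζ} and column 2 has {γ, α, δ}, leaving only β.
Row 4, column 1: row 4 has {γ, β, α, ε, η, ζ} and column 1 has {γ, α, ζ}, leaving only δ.
Row 1, column 1: row 1 has {β, η} and column 1 has {γ, α, ζ, δ}, leaving only ε.
Row 1, column 2: row 1 has {β, ε, η} and column 2 has {γ, β, α, δ}, leaving only ζ.
Row 1, column 7: row 1 has {β, ε, η, ζ} and column 7 has {γ, β, α}, leaving only δ.
Row 1, column 6: row 1 has {β, ε, η, ζ, δ} and column 6 has {α, η, ζ}, leaving only γ.
Row 1, column 4: row 1 has {γ, β, ε, η, ζ, δ} and column 4 has {β, η, ζ, δ}, leaving only α.
Row 5, column 2: row 5 has {α, η, δ} and column 2 has {γ, β, α, ζ, δ}, leaving only ε.
Row 7 already has {γ, β, α, ζ} and column 2 already has {γ, β, α, ε, ζ, δ}, so row 7, column 2 must be η.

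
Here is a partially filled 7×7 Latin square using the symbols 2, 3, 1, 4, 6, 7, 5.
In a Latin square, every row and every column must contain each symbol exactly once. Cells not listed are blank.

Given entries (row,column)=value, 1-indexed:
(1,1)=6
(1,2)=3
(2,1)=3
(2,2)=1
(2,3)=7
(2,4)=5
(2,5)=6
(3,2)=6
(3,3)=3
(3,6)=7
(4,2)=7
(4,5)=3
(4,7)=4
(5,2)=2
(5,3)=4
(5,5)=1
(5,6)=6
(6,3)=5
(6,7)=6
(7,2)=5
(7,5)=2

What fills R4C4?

6

Row 2, column 7: row 2 has {3, 1, 6, 7, 5} and column 7 has {4, 6}, leaving only 2.
Row 2, column 6: row 2 has {2, 3, 1, 6, 7, 5} and column 6 has {6, 7}, leaving only 4.
Row 6, column 2: row 6 has {6, 5} and column 2 has {2, 3, 1, 6, 7, 5}, leaving only 4.
Row 6, column 5: row 6 has {4, 6, 5} and column 5 has {2, 3, 1, 6}, leaving only 7.
Row 4, column 4 is narrowed to {2, 1, 6}.
If it were 2, propagating the remaining blanks reaches a contradiction.
If it were 1, propagating the remaining blanks reaches a contradiction.
So row 4, column 4 must be 6.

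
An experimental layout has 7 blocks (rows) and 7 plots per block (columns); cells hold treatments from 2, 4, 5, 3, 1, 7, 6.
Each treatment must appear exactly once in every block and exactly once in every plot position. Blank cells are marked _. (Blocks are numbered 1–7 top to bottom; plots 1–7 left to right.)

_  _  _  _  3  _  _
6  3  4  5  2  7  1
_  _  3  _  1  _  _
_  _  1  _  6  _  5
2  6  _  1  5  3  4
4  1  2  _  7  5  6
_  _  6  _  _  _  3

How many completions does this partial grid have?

Block 1, plot 1: eliminating its block and plot leaves {5, 1, 7}.
Block 1, plot 2: eliminating its block and plot leaves {2, 4, 5, 7}.
Block 1, plot 3: eliminating its block and plot leaves {5, 7}.
Block 1, plot 4: eliminating its block and plot leaves {2, 4, 7, 6}.
Block 1, plot 6: eliminating its block and plot leaves {2, 4, 1, 6}.
Block 1, plot 7: eliminating its block and plot leaves {2, 7}.
Block 3, plot 1: eliminating its block and plot leaves {5, 7}.
Block 3, plot 2: eliminating its block and plot leaves {2, 4, 5, 7}.
Block 3, plot 4: eliminating its block and plot leaves {2, 4, 7, 6}.
Block 3, plot 6: eliminating its block and plot leaves {2, 4, 6}.
Block 3, plot 7: eliminating its block and plot leaves {2, 7}.
Block 4, plot 1: eliminating its block and plot leaves {3, 7}.
Block 4, plot 2: eliminating its block and plot leaves {2, 4, 7}.
Block 4, plot 4: eliminating its block and plot leaves {2, 4, 3, 7}.
Block 4, plot 6: eliminating its block and plot leaves {2, 4}.
Block 5, plot 3: eliminating its block and plot leaves {7}.
Block 6, plot 4: eliminating its block and plot leaves {3}.
Block 7, plot 1: eliminating its block and plot leaves {5, 1, 7}.
Block 7, plot 2: eliminating its block and plot leaves {2, 4, 5, 7}.
Block 7, plot 4: eliminating its block and plot leaves {2, 4, 7}.
Block 7, plot 5: eliminating its block and plot leaves {4}.
Block 7, plot 6: eliminating its block and plot leaves {2, 4, 1}.
Enumerating the assignments across these blanks that avoid any block or plot repeat gives 14 completions.

14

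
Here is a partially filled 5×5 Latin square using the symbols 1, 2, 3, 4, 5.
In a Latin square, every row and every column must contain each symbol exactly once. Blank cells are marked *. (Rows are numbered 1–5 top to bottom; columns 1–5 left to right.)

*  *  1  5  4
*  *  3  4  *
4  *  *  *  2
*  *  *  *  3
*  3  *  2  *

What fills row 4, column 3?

Row 1, column 2: row 1 has {1, 4, 5} and column 2 has {3}, leaving only 2.
Row 1, column 1: row 1 has {1, 2, 4, 5} and column 1 has {4}, leaving only 3.
Row 3, column 3: row 3 has {2, 4} and column 3 has {1, 3}, leaving only 5.
Row 3, column 2: row 3 has {2, 4, 5} and column 2 has {2, 3}, leaving only 1.
Row 2, column 2: row 2 has {3, 4} and column 2 has {1, 2, 3}, leaving only 5.
Row 2, column 5: row 2 has {3, 4, 5} and column 5 has {2, 3, 4}, leaving only 1.
Row 2, column 1: row 2 has {1, 3, 4, 5} and column 1 has {3, 4}, leaving only 2.
Row 3, column 4: row 3 has {1, 2, 4, 5} and column 4 has {2, 4, 5}, leaving only 3.
Row 4, column 2: row 4 has {3} and column 2 has {1, 2, 3, 5}, leaving only 4.
Row 4 already has {3, 4} and column 3 already has {1, 3, 5}, so row 4, column 3 must be 2.

2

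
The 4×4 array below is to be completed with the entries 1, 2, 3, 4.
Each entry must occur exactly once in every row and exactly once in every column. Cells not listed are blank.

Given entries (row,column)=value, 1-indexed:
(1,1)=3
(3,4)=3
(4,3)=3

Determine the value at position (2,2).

Row 2, column 2 is narrowed to {1, 2, 3, 4}.
If it were 1, propagating the remaining blanks reaches a contradiction.
If it were 2, propagating the remaining blanks reaches a contradiction.
If it were 4, propagating the remaining blanks reaches a contradiction.
So row 2, column 2 must be 3.

3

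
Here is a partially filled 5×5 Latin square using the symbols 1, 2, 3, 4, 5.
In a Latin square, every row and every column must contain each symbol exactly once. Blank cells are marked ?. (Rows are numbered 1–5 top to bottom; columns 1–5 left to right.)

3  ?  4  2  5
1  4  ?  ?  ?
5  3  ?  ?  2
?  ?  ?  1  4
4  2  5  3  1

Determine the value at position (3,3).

Row 3 already has {2, 3, 5} and column 3 already has {4, 5}, so row 3, column 3 must be 1.

1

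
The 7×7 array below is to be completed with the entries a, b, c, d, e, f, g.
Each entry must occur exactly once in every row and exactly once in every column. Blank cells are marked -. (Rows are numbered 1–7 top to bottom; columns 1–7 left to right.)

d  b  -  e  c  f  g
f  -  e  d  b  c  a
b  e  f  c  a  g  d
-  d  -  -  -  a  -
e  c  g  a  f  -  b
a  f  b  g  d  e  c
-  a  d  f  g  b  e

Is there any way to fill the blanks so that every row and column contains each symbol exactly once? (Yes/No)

No row or column among the givens repeats a symbol, and propagating forced cells runs into no contradiction.
One valid completion exists (for instance, d b a e c f g / f g e d b c a / b e f c a g d / g d c b e a f / e c g a f d b / a f b g d e c / c a d f g b e).

Yes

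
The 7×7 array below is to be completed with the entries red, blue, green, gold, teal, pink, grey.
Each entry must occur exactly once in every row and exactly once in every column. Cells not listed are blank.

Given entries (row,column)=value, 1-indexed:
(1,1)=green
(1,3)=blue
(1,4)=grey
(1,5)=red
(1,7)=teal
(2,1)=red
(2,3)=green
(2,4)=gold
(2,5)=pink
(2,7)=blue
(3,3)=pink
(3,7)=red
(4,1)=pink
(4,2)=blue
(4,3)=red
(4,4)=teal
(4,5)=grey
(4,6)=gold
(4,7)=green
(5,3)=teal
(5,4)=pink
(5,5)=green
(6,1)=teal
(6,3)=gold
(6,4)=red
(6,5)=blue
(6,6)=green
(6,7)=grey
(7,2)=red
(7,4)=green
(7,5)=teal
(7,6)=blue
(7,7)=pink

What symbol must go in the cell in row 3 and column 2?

Row 1, column 6: row 1 has {red, blue, green, teal, grey} and column 6 has {blue, green, gold}, leaving only pink.
Row 1, column 2: row 1 has {red, blue, green, teal, pink, grey} and column 2 has {red, blue}, leaving only gold.
Row 3, column 4: row 3 has {red, pink} and column 4 has {red, green, gold, teal, pink, grey}, leaving only blue.
Row 3, column 5: row 3 has {red, blue, pink} and column 5 has {red, blue, green, teal, pink, grey}, leaving only gold.
Row 3, column 1: row 3 has {red, blue, gold, pink} and column 1 has {red, green, teal, pink}, leaving only grey.
Row 3, column 6: row 3 has {red, blue, gold, pink, grey} and column 6 has {blue, green, gold, pink}, leaving only teal.
Row 3 already has {red, blue, gold, teal, pink, grey} and column 2 already has {red, blue, gold}, so row 3, column 2 must be green.

green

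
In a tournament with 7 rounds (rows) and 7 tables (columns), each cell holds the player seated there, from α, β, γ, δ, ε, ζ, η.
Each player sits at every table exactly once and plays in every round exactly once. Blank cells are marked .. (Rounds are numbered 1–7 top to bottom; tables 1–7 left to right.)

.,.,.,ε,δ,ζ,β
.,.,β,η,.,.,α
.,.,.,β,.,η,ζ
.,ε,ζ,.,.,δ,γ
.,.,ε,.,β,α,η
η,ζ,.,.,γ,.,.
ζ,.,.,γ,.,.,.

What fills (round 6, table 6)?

Round 4, table 4: round 4 has {γ, δ, ε, ζ} and table 4 has {β, γ, ε, η}, leaving only α.
Round 4, table 1: round 4 has {α, γ, δ, ε, ζ} and table 1 has {ζ, η}, leaving only β.
Round 4, table 5: round 4 has {α, β, γ, δ, ε, ζ} and table 5 has {β, γ, δ}, leaving only η.
Round 6, table 4: round 6 has {γ, ζ, η} and table 4 has {α, β, γ, ε, η}, leaving only δ.
Round 5, table 4: round 5 has {α, β, ε, η} and table 4 has {α, β, γ, δ, ε, η}, leaving only ζ.
Round 6, table 3: round 6 has {γ, δ, ζ, η} and table 3 has {β, ε, ζ}, leaving only α.
Round 6, table 7: round 6 has {α, γ, δ, ζ, η} and table 7 has {α, β, γ, ζ, η}, leaving only ε.
Round 6 already has {α, γ, δ, ε, ζ, η} and table 6 already has {α, δ, ζ, η}, so round 6, table 6 must be β.

β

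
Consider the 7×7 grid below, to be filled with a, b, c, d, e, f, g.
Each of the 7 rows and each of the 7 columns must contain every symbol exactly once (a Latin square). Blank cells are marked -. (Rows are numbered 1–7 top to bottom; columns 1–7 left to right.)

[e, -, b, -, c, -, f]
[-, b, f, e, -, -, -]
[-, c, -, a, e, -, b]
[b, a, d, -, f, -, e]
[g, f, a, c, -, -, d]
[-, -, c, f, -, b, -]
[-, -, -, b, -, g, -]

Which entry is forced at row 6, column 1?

a

Row 3, column 3: row 3 has {a, b, c, e} and column 3 has {a, b, c, d, f}, leaving only g.
Row 4, column 4: row 4 has {a, b, d, e, f} and column 4 has {a, b, c, e, f}, leaving only g.
Row 1, column 4: row 1 has {b, c, e, f} and column 4 has {a, b, c, e, f, g}, leaving only d.
Row 1, column 2: row 1 has {b, c, d, e, f} and column 2 has {a, b, c, f}, leaving only g.
Row 1, column 6: row 1 has {b, c, d, e, f, g} and column 6 has {b, g}, leaving only a.
Row 4, column 6: row 4 has {a, b, d, e, f, g} and column 6 has {a, b, g}, leaving only c.
Row 2, column 6: row 2 has {b, e, f} and column 6 has {a, b, c, g}, leaving only d.
Row 3, column 6: row 3 has {a, b, c, e, g} and column 6 has {a, b, c, d, g}, leaving only f.
Row 3, column 1: row 3 has {a, b, c, e, f, g} and column 1 has {b, e, g}, leaving only d.
Row 6 already has {b, c, f} and column 1 already has {b, d, e, g}, so row 6, column 1 must be a.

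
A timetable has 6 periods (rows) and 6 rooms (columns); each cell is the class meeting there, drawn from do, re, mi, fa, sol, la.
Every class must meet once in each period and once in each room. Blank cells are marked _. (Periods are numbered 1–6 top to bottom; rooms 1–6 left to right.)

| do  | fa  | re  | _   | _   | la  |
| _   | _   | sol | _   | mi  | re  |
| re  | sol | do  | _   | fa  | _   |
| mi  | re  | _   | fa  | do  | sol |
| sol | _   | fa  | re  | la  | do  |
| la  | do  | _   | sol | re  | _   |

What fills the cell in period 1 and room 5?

Period 1 already has {do, re, fa, la} and room 5 already has {do, re, mi, fa, la}, so period 1, room 5 must be sol.

sol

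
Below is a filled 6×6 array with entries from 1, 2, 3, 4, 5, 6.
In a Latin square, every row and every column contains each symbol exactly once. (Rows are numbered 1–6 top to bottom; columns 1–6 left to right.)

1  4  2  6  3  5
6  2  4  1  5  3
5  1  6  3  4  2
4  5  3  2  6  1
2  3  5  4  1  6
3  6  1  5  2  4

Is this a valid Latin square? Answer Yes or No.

Each row is a permutation of the 6 symbols, and so is each column.

Yes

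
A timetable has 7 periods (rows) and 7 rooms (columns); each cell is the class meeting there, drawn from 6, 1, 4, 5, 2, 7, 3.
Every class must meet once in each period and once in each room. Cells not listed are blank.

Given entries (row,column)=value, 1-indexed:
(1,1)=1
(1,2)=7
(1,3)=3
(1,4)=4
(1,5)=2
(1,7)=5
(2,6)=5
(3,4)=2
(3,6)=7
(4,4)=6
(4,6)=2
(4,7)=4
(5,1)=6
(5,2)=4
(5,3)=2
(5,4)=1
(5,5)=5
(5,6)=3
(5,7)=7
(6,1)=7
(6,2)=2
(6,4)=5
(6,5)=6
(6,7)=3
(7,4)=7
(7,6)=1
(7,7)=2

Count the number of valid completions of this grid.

Period 1, room 6: eliminating its period and room leaves {6}.
Period 2, room 1: eliminating its period and room leaves {4, 2, 3}.
Period 2, room 2: eliminating its period and room leaves {6, 1, 3}.
Period 2, room 3: eliminating its period and room leaves {6, 1, 4, 7}.
Period 2, room 4: eliminating its period and room leaves {3}.
Period 2, room 5: eliminating its period and room leaves {1, 4, 7, 3}.
Period 2, room 7: eliminating its period and room leaves {6, 1}.
Period 3, room 1: eliminating its period and room leaves {4, 5, 3}.
Period 3, room 2: eliminating its period and room leaves {6, 1, 5, 3}.
Period 3, room 3: eliminating its period and room leaves {6, 1, 4, 5}.
Period 3, room 5: eliminating its period and room leaves {1, 4, 3}.
Period 3, room 7: eliminating its period and room leaves {6, 1}.
Period 4, room 1: eliminating its period and room leaves {5, 3}.
Period 4, room 2: eliminating its period and room leaves {1, 5, 3}.
Period 4, room 3: eliminating its period and room leaves {1, 5, 7}.
Period 4, room 5: eliminating its period and room leaves {1, 7, 3}.
Period 6, room 3: eliminating its period and room leaves {1, 4}.
Period 6, room 6: eliminating its period and room leaves {4}.
Period 7, room 1: eliminating its period and room leaves {4, 5, 3}.
Period 7, room 2: eliminating its period and room leaves {6, 5, 3}.
Period 7, room 3: eliminating its period and room leaves {6, 4, 5}.
Period 7, room 5: eliminating its period and room leaves {4, 3}.
Enumerating the assignments across these blanks that avoid any period or room repeat gives 11 completions.

11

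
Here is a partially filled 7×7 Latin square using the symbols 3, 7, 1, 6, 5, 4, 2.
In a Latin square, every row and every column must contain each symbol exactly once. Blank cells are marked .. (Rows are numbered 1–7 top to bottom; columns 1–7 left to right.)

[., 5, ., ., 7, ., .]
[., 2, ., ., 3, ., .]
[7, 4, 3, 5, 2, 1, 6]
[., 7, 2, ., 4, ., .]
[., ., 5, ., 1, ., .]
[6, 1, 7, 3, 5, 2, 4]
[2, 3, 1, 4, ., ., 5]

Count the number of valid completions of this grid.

Row 1, column 1: eliminating its row and column leaves {3, 1, 4}.
Row 1, column 3: eliminating its row and column leaves {6, 4}.
Row 1, column 4: eliminating its row and column leaves {1, 6, 2}.
Row 1, column 6: eliminating its row and column leaves {3, 6, 4}.
Row 1, column 7: eliminating its row and column leaves {3, 1, 2}.
Row 2, column 1: eliminating its row and column leaves {1, 5, 4}.
Row 2, column 3: eliminating its row and column leaves {6, 4}.
Row 2, column 4: eliminating its row and column leaves {7, 1, 6}.
Row 2, column 6: eliminating its row and column leaves {7, 6, 5, 4}.
Row 2, column 7: eliminating its row and column leaves {7, 1}.
Row 4, column 1: eliminating its row and column leaves {3, 1, 5}.
Row 4, column 4: eliminating its row and column leaves {1, 6}.
Row 4, column 6: eliminating its row and column leaves {3, 6, 5}.
Row 4, column 7: eliminating its row and column leaves {3, 1}.
Row 5, column 1: eliminating its row and column leaves {3, 4}.
Row 5, column 2: eliminating its row and column leaves {6}.
Row 5, column 4: eliminating its row and column leaves {7, 6, 2}.
Row 5, column 6: eliminating its row and column leaves {3, 7, 6, 4}.
Row 5, column 7: eliminating its row and column leaves {3, 7, 2}.
Row 7, column 5: eliminating its row and column leaves {6}.
Row 7, column 6: eliminating its row and column leaves {7, 6}.
Enumerating the assignments across these blanks that avoid any row or column repeat gives 12 completions.

12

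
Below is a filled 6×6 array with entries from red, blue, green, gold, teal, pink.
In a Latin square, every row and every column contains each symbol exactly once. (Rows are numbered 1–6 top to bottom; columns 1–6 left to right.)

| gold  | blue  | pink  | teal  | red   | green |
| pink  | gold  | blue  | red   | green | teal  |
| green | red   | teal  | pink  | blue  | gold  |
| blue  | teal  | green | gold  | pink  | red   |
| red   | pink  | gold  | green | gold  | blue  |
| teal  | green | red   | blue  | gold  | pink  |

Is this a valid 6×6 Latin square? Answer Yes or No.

No

Row 5 contains gold twice (at columns 3 and 5), so it is not a permutation.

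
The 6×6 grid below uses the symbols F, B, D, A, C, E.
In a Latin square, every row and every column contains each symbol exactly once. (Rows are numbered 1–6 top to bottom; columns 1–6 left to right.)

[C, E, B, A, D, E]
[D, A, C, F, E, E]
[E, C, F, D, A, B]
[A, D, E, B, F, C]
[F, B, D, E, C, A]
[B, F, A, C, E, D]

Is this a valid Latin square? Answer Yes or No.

No

Row 2 contains E twice (at columns 5 and 6); row 1 is also not a permutation.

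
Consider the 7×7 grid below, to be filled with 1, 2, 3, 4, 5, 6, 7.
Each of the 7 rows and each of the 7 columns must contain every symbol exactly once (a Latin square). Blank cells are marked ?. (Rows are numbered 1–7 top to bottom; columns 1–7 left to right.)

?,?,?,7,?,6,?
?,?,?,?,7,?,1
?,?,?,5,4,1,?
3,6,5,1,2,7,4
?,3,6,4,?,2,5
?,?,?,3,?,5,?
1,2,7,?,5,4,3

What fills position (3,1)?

Row 1, column 7: row 1 has {6, 7} and column 7 has {1, 3, 4, 5}, leaving only 2.
Row 2, column 6: row 2 has {1, 7} and column 6 has {1, 2, 4, 5, 6, 7}, leaving only 3.
Row 3, column 2: row 3 has {1, 4, 5} and column 2 has {2, 3, 6}, leaving only 7.
Row 3, column 7: row 3 has {1, 4, 5, 7} and column 7 has {1, 2, 3, 4, 5}, leaving only 6.
Row 3 already has {1, 4, 5, 6, 7} and column 1 already has {1, 3}, so row 3, column 1 must be 2.

2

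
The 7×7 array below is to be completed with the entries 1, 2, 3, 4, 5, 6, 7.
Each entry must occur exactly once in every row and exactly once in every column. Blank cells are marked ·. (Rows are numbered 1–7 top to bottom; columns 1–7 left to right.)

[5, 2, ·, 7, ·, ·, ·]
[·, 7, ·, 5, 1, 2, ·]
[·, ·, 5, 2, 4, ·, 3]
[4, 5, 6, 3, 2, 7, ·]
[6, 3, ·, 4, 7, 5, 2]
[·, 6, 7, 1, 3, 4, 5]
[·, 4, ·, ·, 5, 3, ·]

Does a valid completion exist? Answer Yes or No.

No row or column among the givens repeats a symbol, and propagating forced cells runs into no contradiction.
One valid completion exists (for instance, 5 2 3 7 6 1 4 / 3 7 4 5 1 2 6 / 7 1 5 2 4 6 3 / 4 5 6 3 2 7 1 / 6 3 1 4 7 5 2 / 2 6 7 1 3 4 5 / 1 4 2 6 5 3 7).

Yes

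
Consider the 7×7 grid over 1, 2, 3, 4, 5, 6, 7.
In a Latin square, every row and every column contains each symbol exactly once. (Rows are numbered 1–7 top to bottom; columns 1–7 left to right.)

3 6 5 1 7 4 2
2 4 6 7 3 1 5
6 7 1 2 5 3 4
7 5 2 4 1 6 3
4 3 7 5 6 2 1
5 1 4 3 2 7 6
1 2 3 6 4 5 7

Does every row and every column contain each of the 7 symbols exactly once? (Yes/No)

Yes

Each row is a permutation of the 7 symbols, and so is each column.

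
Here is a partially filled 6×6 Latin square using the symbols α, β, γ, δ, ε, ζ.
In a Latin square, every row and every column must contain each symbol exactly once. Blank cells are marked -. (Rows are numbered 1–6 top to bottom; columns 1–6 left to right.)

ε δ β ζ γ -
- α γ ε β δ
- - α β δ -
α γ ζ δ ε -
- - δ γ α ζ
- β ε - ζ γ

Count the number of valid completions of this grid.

1

Row 1, column 6: eliminating its row and column leaves {α}.
Row 2, column 1: eliminating its row and column leaves {ζ}.
Row 3, column 1: eliminating its row and column leaves {γ, ζ}.
Row 3, column 2: eliminating its row and column leaves {ε, ζ}.
Row 3, column 6: eliminating its row and column leaves {ε}.
Row 4, column 6: eliminating its row and column leaves {β}.
Row 5, column 1: eliminating its row and column leaves {β}.
Row 5, column 2: eliminating its row and column leaves {ε}.
Row 6, column 1: eliminating its row and column leaves {δ}.
Row 6, column 4: eliminating its row and column leaves {α}.
Only one assignment across all blanks avoids any row or column repeat, giving 1 completion.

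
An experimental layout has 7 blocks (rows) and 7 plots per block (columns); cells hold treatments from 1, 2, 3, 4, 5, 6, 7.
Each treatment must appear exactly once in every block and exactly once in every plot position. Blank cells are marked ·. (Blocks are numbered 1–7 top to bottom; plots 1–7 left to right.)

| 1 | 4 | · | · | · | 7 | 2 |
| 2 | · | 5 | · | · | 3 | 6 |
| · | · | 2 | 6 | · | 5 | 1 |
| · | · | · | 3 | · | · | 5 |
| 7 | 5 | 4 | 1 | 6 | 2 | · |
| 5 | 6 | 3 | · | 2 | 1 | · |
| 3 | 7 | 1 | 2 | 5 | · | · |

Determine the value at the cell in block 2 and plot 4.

Block 1, plot 3: block 1 has {1, 2, 4, 7} and plot 3 has {1, 2, 3, 4, 5}, leaving only 6.
Block 1, plot 4: block 1 has {1, 2, 4, 6, 7} and plot 4 has {1, 2, 3, 6}, leaving only 5.
Block 1, plot 5: block 1 has {1, 2, 4, 5, 6, 7} and plot 5 has {2, 5, 6}, leaving only 3.
Block 2, plot 2: block 2 has {2, 3, 5, 6} and plot 2 has {4, 5, 6, 7}, leaving only 1.
Block 3, plot 1: block 3 has {1, 2, 5, 6} and plot 1 has {1, 2, 3, 5, 7}, leaving only 4.
Block 3, plot 2: block 3 has {1, 2, 4, 5, 6} and plot 2 has {1, 4, 5, 6, 7}, leaving only 3.
Block 3, plot 5: block 3 has {1, 2, 3, 4, 5, 6} and plot 5 has {2, 3, 5, 6}, leaving only 7.
Block 2, plot 5: block 2 has {1, 2, 3, 5, 6} and plot 5 has {2, 3, 5, 6, 7}, leaving only 4.
Block 2 already has {1, 2, 3, 4, 5, 6} and plot 4 already has {1, 2, 3, 5, 6}, so block 2, plot 4 must be 7.

7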